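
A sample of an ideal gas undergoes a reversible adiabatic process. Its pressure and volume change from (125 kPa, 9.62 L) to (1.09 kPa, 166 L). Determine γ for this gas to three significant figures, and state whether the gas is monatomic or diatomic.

γ ≈ 1.66; monatomic

PV^γ = const ⇒ γ = ln(P₂/P₁) / ln(V₁/V₂).
γ = ln(1.09/125) / ln(9.62/166) = 1.665.
γ ≈ 1.66 is close to 5/3, so the gas is monatomic.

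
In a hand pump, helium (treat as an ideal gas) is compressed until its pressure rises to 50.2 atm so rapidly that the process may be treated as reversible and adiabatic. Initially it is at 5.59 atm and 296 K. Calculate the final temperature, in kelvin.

Adiabatic: T₂/T₁ = (P₂/P₁)^((γ−1)/γ).
For a monatomic ideal gas γ = 5/3, so (γ−1)/γ = 2/5.
T₂ = 296 × (50.2/5.59)^(2/5) = 712.2 K.

T₂ ≈ 712 K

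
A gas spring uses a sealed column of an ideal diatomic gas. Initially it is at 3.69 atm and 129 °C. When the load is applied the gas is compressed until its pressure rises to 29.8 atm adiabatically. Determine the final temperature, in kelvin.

Adiabatic: T₂/T₁ = (P₂/P₁)^((γ−1)/γ).
For a diatomic ideal gas γ = 7/5, so (γ−1)/γ = 2/7.
T₁ = 129 °C = 402.1 K.
T₂ = 402.1 × (29.8/3.69)^(2/7) = 730.4 K.

T₂ ≈ 730 K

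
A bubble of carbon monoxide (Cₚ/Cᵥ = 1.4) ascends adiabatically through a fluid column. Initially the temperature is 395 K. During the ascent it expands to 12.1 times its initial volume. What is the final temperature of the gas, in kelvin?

Adiabatic: T₁V₁^(γ−1) = T₂V₂^(γ−1) ⇒ T₂ = T₁ (V₁/V₂)^(γ−1).
T₂ = 395 × (1/12.1)^(0.4) = 145.7 K.

T₂ ≈ 146 K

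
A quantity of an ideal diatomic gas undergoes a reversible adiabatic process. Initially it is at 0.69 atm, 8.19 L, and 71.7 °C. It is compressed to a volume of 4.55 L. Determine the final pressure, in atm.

Adiabatic: P₁V₁^γ = P₂V₂^γ ⇒ P₂ = P₁ (V₁/V₂)^γ.
γ = 7/5 for a diatomic ideal gas.
P₂ = 0.69 × (8.19/4.55)^(7/5) = 1.571 atm.

P₂ ≈ 1.57 atm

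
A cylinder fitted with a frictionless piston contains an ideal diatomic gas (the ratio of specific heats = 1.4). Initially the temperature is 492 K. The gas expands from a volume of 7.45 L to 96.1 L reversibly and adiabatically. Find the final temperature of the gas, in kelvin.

T₂ ≈ 177 K

Adiabatic: T₁V₁^(γ−1) = T₂V₂^(γ−1) ⇒ T₂ = T₁ (V₁/V₂)^(γ−1).
T₂ = 492 × (7.45/96.1)^(0.4) = 176.9 K.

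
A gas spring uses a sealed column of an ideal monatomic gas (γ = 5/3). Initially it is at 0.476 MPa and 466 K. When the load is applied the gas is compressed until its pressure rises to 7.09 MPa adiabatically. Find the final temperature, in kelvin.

T₂ ≈ 1370 K

Along an adiabat T P^((1−γ)/γ) is constant, so T₂ = T₁ (P₂/P₁)^((γ−1)/γ).
T₂ = 466 × (7.09/0.476)^(2/5) = 1373 K.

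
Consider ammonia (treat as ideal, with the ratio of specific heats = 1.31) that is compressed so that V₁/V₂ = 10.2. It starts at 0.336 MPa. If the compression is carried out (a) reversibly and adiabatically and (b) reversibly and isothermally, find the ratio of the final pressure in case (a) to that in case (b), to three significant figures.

P_adiabatic / P_isothermal ≈ 2.05

Isothermal: P_b = P₁(V₁/V₂) = 0.336×10.2.
Adiabatic: P_a = P₁(V₁/V₂)^γ = 0.336×10.2^(1.31).
P_a/P_b = (V₁/V₂)^(γ−1) = 10.2^(0.31) = 2.054.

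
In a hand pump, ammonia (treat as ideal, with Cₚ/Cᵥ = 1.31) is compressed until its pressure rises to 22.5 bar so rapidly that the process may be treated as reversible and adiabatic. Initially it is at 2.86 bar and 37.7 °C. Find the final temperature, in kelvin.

Adiabatic: T₂/T₁ = (P₂/P₁)^((γ−1)/γ).
T₁ = 37.7 °C = 310.8 K.
T₂ = 310.8 × (22.5/2.86)^(0.237) = 506.5 K.

T₂ ≈ 506 K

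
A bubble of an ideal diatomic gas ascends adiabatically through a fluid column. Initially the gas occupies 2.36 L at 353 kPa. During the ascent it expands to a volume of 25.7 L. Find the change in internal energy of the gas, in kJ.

γ = 7/5 for a diatomic ideal gas.
P₂ = P₁(V₁/V₂)^γ = 353×(2.36/25.7)^(7/5) = 12.47 kPa.
For a reversible adiabat, W_by_gas = (P₁V₁ − P₂V₂)/(γ−1).
W_by = (353000×0.00236 − 12470×0.0257) / (2/5) = 1281 J.
Q = 0 ⇒ ΔU = −W_by = -1281 J.

ΔU ≈ -1.28 kJ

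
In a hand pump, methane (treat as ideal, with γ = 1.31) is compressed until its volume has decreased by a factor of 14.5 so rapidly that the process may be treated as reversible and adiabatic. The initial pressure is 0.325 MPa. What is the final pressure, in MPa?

P₂ ≈ 10.8 MPa

Adiabatic: P₁V₁^γ = P₂V₂^γ ⇒ P₂ = P₁ (V₁/V₂)^γ.
P₂ = 0.325 × 14.5^(1.31) = 10.8 MPa.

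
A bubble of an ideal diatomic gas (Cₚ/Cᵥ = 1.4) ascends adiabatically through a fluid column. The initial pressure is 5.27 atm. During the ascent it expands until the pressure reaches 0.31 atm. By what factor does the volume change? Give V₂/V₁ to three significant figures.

From PV^γ = const, V₂/V₁ = (P₁/P₂)^(1/γ).
V₂/V₁ = (5.27/0.31)^(0.714) = 7.566.

V₂/V₁ ≈ 7.57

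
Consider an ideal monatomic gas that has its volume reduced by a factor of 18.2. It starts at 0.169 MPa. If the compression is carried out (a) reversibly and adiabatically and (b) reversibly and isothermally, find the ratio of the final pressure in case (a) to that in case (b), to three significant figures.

P_adiabatic / P_isothermal ≈ 6.92

For a monatomic ideal gas γ = 5/3.
Isothermal: P_b = P₁(V₁/V₂) = 0.169×18.2.
Adiabatic: P_a = P₁(V₁/V₂)^γ = 0.169×18.2^(5/3).
P_a/P_b = (V₁/V₂)^(γ−1) = 18.2^(2/3) = 6.919.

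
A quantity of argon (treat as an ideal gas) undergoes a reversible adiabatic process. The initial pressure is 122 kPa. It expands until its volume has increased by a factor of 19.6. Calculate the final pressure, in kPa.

P₂ ≈ 0.856 kPa

Adiabatic: P₁V₁^γ = P₂V₂^γ ⇒ P₂ = P₁ (V₁/V₂)^γ.
For a monatomic ideal gas γ = 5/3.
P₂ = 122 × (1/19.6)^(5/3) = 0.8562 kPa.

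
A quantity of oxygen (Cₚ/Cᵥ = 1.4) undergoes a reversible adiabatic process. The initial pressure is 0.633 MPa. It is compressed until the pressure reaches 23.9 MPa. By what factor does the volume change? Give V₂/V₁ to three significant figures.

From PV^γ = const, V₂/V₁ = (P₁/P₂)^(1/γ).
V₂/V₁ = (0.633/23.9)^(0.714) = 0.07474.

V₂/V₁ ≈ 0.0747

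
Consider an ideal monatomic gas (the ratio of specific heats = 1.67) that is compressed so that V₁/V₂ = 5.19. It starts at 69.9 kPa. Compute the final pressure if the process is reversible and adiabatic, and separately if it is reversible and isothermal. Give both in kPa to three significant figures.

adiabatic: 1090 kPa; isothermal: 363 kPa

Isothermal: P₂ = P₁(V₁/V₂) = 69.9×5.19 = 362.8 kPa.
Adiabatic: P₂ = P₁(V₁/V₂)^γ = 69.9×5.19^(1.67) = 1093 kPa.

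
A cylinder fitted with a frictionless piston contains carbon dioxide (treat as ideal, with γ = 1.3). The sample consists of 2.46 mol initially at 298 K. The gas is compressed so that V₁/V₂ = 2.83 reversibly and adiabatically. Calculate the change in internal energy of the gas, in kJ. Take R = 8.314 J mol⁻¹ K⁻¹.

Adiabatic: T₁V₁^(γ−1) = T₂V₂^(γ−1) ⇒ T₂ = T₁ (V₁/V₂)^(γ−1).
T₂ = 298 × 2.83^(0.3) = 407.1 K.
Q = 0, so ΔU = W_on_gas = nCᵥΔT with Cᵥ = R/(γ−1) = 27.71 J/(mol·K).
ΔU = 2.46 × 27.71 × (407.1 − 298) = 7441 J.

ΔU ≈ 7.44 kJ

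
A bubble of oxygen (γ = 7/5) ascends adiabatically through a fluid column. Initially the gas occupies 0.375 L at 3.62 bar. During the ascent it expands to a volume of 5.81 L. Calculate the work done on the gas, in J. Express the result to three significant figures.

W ≈ -226 J

P₂ = P₁(V₁/V₂)^γ = 3.62×(0.375/5.81)^(7/5) = 0.07807 bar.
For a reversible adiabat, W_by_gas = (P₁V₁ − P₂V₂)/(γ−1).
W_by = (362000×0.000375 − 7807×0.00581) / (2/5) = 226 J.
W_on_gas = −W_by = -226 J.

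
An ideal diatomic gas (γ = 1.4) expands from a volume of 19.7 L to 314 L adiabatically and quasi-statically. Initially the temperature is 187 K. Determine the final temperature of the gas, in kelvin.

For a reversible adiabat TV^(γ−1) is constant, so T₂ = T₁ (V₁/V₂)^(γ−1).
T₂ = 187 × (19.7/314)^(0.4) = 61.78 K.

T₂ ≈ 61.8 K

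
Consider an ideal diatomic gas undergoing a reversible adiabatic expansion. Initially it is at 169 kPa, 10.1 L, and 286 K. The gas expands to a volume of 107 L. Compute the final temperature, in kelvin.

For a reversible adiabat TV^(γ−1) is constant, so T₂ = T₁ (V₁/V₂)^(γ−1).
γ = 7/5 for a diatomic ideal gas.
T₂ = 286 × (10.1/107)^(2/5) = 111.3 K.

T₂ ≈ 111 K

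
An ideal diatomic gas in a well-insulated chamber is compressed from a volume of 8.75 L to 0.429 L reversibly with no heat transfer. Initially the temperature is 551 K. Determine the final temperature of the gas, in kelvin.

T₂ ≈ 1840 K

Adiabatic: T₁V₁^(γ−1) = T₂V₂^(γ−1) ⇒ T₂ = T₁ (V₁/V₂)^(γ−1).
For a diatomic ideal gas γ = 7/5, so γ−1 = 2/5.
T₂ = 551 × (8.75/0.429)^(2/5) = 1841 K.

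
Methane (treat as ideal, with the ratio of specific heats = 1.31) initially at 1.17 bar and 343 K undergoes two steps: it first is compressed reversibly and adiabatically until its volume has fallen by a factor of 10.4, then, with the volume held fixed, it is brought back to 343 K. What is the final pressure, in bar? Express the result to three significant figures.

P₃ ≈ 12.2 bar

Adiabatic step (PV^γ = const): P₂ = 1.17×10.4^(1.31) = 25.15 bar; T₂ = 343×10.4^(0.31) = 708.9 K.
Isochoric: P₃ = P₂(T₃/T₂) = 25.15 × (343/708.9) = 12.17 bar.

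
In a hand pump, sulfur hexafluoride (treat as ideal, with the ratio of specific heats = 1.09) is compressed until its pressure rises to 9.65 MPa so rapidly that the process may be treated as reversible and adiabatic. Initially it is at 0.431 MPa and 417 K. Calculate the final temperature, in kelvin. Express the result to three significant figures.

Adiabatic: T₂/T₁ = (P₂/P₁)^((γ−1)/γ).
T₂ = 417 × (9.65/0.431)^(0.0826) = 539 K.

T₂ ≈ 539 K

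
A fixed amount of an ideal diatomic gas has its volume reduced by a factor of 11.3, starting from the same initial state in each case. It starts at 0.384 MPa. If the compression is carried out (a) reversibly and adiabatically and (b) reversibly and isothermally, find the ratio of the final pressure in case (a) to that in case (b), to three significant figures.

For a diatomic ideal gas γ = 7/5.
Isothermal: P_b = P₁(V₁/V₂) = 0.384×11.3.
Adiabatic: P_a = P₁(V₁/V₂)^γ = 0.384×11.3^(7/5).
P_a/P_b = (V₁/V₂)^(γ−1) = 11.3^(2/5) = 2.638.

P_adiabatic / P_isothermal ≈ 2.64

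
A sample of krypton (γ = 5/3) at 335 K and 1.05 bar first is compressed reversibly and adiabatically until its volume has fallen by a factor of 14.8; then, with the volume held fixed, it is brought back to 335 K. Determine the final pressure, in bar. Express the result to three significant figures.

P₃ ≈ 15.5 bar

Adiabatic step (PV^γ = const): P₂ = 1.05×14.8^(5/3) = 93.68 bar; T₂ = 335×14.8^(2/3) = 2019 K.
Isochoric: P₃ = P₂(T₃/T₂) = 93.68 × (335/2019) = 15.54 bar.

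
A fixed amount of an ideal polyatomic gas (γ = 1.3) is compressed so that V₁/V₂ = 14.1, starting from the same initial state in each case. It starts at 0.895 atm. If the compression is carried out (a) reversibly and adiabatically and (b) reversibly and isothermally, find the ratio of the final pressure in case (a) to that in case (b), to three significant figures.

Isothermal: P_b = P₁(V₁/V₂) = 0.895×14.1.
Adiabatic: P_a = P₁(V₁/V₂)^γ = 0.895×14.1^(1.3).
P_a/P_b = (V₁/V₂)^(γ−1) = 14.1^(0.3) = 2.212.

P_adiabatic / P_isothermal ≈ 2.21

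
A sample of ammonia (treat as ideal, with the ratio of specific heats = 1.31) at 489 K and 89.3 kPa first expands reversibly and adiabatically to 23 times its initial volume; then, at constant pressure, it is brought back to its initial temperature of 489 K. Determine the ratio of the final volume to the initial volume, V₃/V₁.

V₃/V₁ ≈ 60.8

Adiabatic step: V₂/V₁ = 23; T₂ = T₁·(1/23)^(0.31) = 185 K.
Isobaric step: V₃/V₂ = T₃/T₂ = 489/185.
V₃/V₁ = (V₂/V₁)(V₃/V₂) = 23 × (489/185) = 60.79.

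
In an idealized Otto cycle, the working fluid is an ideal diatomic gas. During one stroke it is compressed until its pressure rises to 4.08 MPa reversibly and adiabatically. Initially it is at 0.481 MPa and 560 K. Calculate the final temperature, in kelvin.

T₂ ≈ 1030 K

Along an adiabat T P^((1−γ)/γ) is constant, so T₂ = T₁ (P₂/P₁)^((γ−1)/γ).
For a diatomic ideal gas γ = 7/5, so (γ−1)/γ = 2/7.
T₂ = 560 × (4.08/0.481)^(2/7) = 1032 K.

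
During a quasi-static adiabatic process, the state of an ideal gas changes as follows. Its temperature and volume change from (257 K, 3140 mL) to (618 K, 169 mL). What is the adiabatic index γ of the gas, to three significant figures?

γ ≈ 1.30

TV^(γ−1) = const ⇒ γ − 1 = ln(T₂/T₁) / ln(V₁/V₂).
γ = 1 + ln(618/257) / ln(3140/169) = 1.3.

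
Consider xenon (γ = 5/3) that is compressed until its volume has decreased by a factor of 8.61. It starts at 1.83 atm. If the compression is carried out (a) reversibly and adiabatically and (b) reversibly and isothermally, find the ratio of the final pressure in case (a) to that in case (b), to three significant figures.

P_adiabatic / P_isothermal ≈ 4.20

Isothermal: P_b = P₁(V₁/V₂) = 1.83×8.61.
Adiabatic: P_a = P₁(V₁/V₂)^γ = 1.83×8.61^(5/3).
P_a/P_b = (V₁/V₂)^(γ−1) = 8.61^(2/3) = 4.201.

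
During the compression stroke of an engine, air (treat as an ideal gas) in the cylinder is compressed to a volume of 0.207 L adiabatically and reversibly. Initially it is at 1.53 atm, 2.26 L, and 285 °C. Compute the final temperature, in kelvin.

Adiabatic: T₁V₁^(γ−1) = T₂V₂^(γ−1) ⇒ T₂ = T₁ (V₁/V₂)^(γ−1).
γ = 7/5 for a diatomic ideal gas.
T₁ = 285 °C = 558.1 K.
T₂ = 558.1 × (2.26/0.207)^(2/5) = 1452 K.

T₂ ≈ 1450 K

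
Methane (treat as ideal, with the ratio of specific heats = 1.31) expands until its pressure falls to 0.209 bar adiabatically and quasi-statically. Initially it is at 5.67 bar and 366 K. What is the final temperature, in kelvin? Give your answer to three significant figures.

T₂ ≈ 168 K

Adiabatic: T₂/T₁ = (P₂/P₁)^((γ−1)/γ).
T₂ = 366 × (0.209/5.67)^(0.237) = 167.6 K.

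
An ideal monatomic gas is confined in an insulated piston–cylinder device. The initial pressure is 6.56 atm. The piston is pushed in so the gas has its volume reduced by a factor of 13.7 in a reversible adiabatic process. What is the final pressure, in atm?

P₂ ≈ 515 atm

Adiabatic: P₁V₁^γ = P₂V₂^γ ⇒ P₂ = P₁ (V₁/V₂)^γ.
For a monatomic ideal gas γ = 5/3.
P₂ = 6.56 × 13.7^(5/3) = 514.6 atm.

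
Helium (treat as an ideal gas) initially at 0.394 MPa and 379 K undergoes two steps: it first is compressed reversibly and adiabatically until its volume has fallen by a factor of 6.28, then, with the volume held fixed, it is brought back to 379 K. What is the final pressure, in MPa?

P₃ ≈ 2.47 MPa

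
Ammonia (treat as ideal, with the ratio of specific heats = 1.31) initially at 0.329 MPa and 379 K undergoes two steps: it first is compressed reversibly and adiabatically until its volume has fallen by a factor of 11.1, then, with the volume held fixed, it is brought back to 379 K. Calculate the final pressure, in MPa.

Adiabatic step (PV^γ = const): P₂ = 0.329×11.1^(1.31) = 7.701 MPa; T₂ = 379×11.1^(0.31) = 799.3 K.
Isochoric: P₃ = P₂(T₃/T₂) = 7.701 × (379/799.3) = 3.652 MPa.

P₃ ≈ 3.65 MPa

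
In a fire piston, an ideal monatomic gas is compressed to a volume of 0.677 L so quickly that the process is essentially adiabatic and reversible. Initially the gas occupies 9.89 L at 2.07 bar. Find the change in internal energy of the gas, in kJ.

ΔU ≈ 15.3 kJ

γ = 5/3 for a monatomic ideal gas.
P₂ = P₁(V₁/V₂)^γ = 2.07×(9.89/0.677)^(5/3) = 180.7 bar.
For a reversible adiabat, W_by_gas = (P₁V₁ − P₂V₂)/(γ−1).
W_by = (207000×0.00989 − 1.807×10^7×0.000677) / (2/3) = -15280 J.
Q = 0 ⇒ ΔU = −W_by = 15280 J.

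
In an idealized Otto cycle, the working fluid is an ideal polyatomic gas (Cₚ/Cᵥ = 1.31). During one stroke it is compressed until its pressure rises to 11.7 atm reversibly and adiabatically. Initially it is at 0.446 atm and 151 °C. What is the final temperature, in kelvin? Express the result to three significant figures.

Adiabatic: T₂/T₁ = (P₂/P₁)^((γ−1)/γ).
T₁ = 151 °C = 424.1 K.
T₂ = 424.1 × (11.7/0.446)^(0.237) = 918.9 K.

T₂ ≈ 919 K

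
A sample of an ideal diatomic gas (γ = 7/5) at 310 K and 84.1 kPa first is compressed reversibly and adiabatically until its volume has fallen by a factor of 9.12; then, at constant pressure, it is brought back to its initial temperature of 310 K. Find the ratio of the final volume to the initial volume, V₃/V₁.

V₃/V₁ ≈ 0.0453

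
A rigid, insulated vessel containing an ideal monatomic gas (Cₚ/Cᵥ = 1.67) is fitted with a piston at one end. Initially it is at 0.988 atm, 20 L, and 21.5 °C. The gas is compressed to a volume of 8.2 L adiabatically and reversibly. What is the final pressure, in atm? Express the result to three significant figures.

Since PV^γ is constant along a reversible adiabat, P₂ = P₁ (V₁/V₂)^γ.
P₂ = 0.988 × (20/8.2)^(1.67) = 4.379 atm.

P₂ ≈ 4.38 atm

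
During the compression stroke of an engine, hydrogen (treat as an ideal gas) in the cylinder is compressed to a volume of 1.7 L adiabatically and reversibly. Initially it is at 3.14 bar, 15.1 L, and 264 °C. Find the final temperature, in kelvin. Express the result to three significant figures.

T₂ ≈ 1290 K

Adiabatic: T₁V₁^(γ−1) = T₂V₂^(γ−1) ⇒ T₂ = T₁ (V₁/V₂)^(γ−1).
γ = 7/5 for a diatomic ideal gas.
T₁ = 264 °C = 537.1 K.
T₂ = 537.1 × (15.1/1.7)^(2/5) = 1287 K.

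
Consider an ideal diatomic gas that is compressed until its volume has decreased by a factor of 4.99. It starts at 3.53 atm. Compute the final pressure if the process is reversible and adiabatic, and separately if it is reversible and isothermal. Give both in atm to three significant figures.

For a diatomic ideal gas γ = 7/5.
Isothermal: P₂ = P₁(V₁/V₂) = 3.53×4.99 = 17.61 atm.
Adiabatic: P₂ = P₁(V₁/V₂)^γ = 3.53×4.99^(7/5) = 33.51 atm.

adiabatic: 33.5 atm; isothermal: 17.6 atm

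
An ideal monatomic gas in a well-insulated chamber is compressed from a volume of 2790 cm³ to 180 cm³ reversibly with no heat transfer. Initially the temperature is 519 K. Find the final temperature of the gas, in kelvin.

Adiabatic: T₁V₁^(γ−1) = T₂V₂^(γ−1) ⇒ T₂ = T₁ (V₁/V₂)^(γ−1).
For a monatomic ideal gas γ = 5/3, so γ−1 = 2/3.
T₂ = 519 × (2790/180)^(2/3) = 3226 K.

T₂ ≈ 3230 K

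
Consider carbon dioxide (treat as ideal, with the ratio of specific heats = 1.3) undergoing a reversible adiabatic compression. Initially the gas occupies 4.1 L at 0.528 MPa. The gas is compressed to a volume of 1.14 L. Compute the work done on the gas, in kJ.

W ≈ 3.38 kJ

P₂ = P₁(V₁/V₂)^γ = 0.528×(4.1/1.14)^(1.3) = 2.788 MPa.
For a reversible adiabat, W_by_gas = (P₁V₁ − P₂V₂)/(γ−1).
W_by = (528000×0.0041 − 2.788×10^6×0.00114) / (0.3) = -3378 J.
W_on_gas = −W_by = 3378 J.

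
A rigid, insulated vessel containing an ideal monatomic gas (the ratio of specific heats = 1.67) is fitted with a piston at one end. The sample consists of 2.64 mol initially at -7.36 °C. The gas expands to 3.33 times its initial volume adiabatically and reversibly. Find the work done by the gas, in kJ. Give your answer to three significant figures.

W ≈ 4.82 kJ

Adiabatic: T₁V₁^(γ−1) = T₂V₂^(γ−1) ⇒ T₂ = T₁ (V₁/V₂)^(γ−1).
T₁ = -7.36 °C = 265.8 K.
T₂ = 265.8 × (1/3.33)^(0.67) = 118.7 K.
Q = 0, so ΔU = W_on_gas = nCᵥΔT with Cᵥ = R/(γ−1) = 12.41 J/(mol·K).
ΔU = 2.64 × 12.41 × (118.7 − 265.8) = -4818 J.
Work done by the gas = −ΔU = 4818 J.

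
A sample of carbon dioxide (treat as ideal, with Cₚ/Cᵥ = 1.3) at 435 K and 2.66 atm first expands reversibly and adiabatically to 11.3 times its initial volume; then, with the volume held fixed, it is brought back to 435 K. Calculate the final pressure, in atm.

Adiabatic step (PV^γ = const): P₂ = 2.66×(1/11.3)^(1.3) = 0.1137 atm; T₂ = 435×(1/11.3)^(0.3) = 210.2 K.
Isochoric: P₃ = P₂(T₃/T₂) = 0.1137 × (435/210.2) = 0.2354 atm.

P₃ ≈ 0.235 atm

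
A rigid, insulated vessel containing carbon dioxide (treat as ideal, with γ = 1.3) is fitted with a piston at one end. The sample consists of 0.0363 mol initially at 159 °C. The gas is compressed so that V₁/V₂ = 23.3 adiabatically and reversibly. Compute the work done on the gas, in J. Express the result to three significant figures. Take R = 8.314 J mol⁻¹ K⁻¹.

W ≈ 683 J

Adiabatic: T₁V₁^(γ−1) = T₂V₂^(γ−1) ⇒ T₂ = T₁ (V₁/V₂)^(γ−1).
T₁ = 159 °C = 432.1 K.
T₂ = 432.1 × 23.3^(0.3) = 1111 K.
Q = 0, so ΔU = W_on_gas = nCᵥΔT with Cᵥ = R/(γ−1) = 27.71 J/(mol·K).
ΔU = 0.0363 × 27.71 × (1111 − 432.1) = 683.2 J.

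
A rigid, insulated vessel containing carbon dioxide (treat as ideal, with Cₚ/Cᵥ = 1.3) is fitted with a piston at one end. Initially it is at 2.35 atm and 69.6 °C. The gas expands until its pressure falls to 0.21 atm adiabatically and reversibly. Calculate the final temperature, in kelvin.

T₂ ≈ 196 K

Adiabatic: T₂/T₁ = (P₂/P₁)^((γ−1)/γ).
T₁ = 69.6 °C = 342.8 K.
T₂ = 342.8 × (0.21/2.35)^(0.231) = 196.3 K.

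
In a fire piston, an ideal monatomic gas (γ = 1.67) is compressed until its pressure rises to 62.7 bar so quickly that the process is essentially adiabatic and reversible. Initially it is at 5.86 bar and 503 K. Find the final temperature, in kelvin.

T₂ ≈ 1300 K

Adiabatic: T₂/T₁ = (P₂/P₁)^((γ−1)/γ).
T₂ = 503 × (62.7/5.86)^(0.401) = 1302 K.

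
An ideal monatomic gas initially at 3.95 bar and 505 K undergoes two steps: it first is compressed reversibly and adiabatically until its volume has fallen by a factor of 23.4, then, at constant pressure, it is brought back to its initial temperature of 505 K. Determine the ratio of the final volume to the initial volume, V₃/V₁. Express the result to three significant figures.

V₃/V₁ ≈ 0.00522

For a monatomic ideal gas γ = 5/3.
Adiabatic step: V₂/V₁ = 0.04274; T₂ = T₁·23.4^(2/3) = 4131 K.
Isobaric step: V₃/V₂ = T₃/T₂ = 505/4131.
V₃/V₁ = (V₂/V₁)(V₃/V₂) = 0.04274 × (505/4131) = 0.005224.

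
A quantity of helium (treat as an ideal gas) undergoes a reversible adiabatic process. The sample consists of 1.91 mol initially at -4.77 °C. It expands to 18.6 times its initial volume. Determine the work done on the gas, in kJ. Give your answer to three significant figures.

For a reversible adiabat TV^(γ−1) is constant, so T₂ = T₁ (V₁/V₂)^(γ−1).
γ = 5/3 for a monatomic ideal gas, so γ−1 = 2/3.
T₁ = -4.77 °C = 268.4 K.
T₂ = 268.4 × (1/18.6)^(2/3) = 38.23 K.
Q = 0, so ΔU = W_on_gas = nCᵥΔT with Cᵥ = R/(γ−1) = 12.47 J/(mol·K).
ΔU = 1.91 × 12.47 × (38.23 − 268.4) = -5482 J.

W ≈ -5.48 kJ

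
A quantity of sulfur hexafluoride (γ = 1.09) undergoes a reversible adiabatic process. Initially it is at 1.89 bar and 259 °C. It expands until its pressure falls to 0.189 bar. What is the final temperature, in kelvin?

T₂ ≈ 440 K

Adiabatic: T₂/T₁ = (P₂/P₁)^((γ−1)/γ).
T₁ = 259 °C = 532.1 K.
T₂ = 532.1 × (0.189/1.89)^(0.0826) = 440 K.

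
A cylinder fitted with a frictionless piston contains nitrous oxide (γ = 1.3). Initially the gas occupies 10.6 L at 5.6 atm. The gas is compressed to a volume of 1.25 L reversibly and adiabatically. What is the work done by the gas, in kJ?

W ≈ -18.0 kJ

P₂ = P₁(V₁/V₂)^γ = 5.6×(10.6/1.25)^(1.3) = 90.18 atm.
For a reversible adiabat, W_by_gas = (P₁V₁ − P₂V₂)/(γ−1).
W_by = (567400×0.0106 − 9.137×10^6×0.00125) / (0.3) = -18020 J.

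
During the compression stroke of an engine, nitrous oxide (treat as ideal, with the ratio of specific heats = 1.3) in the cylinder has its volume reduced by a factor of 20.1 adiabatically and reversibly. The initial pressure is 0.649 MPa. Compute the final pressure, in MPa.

Since PV^γ is constant along a reversible adiabat, P₂ = P₁ (V₁/V₂)^γ.
P₂ = 0.649 × 20.1^(1.3) = 32.09 MPa.

P₂ ≈ 32.1 MPa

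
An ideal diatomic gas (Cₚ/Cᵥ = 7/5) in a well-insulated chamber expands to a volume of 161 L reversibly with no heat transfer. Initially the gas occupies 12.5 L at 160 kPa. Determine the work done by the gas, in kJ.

P₂ = P₁(V₁/V₂)^γ = 160×(12.5/161)^(7/5) = 4.469 kPa.
For a reversible adiabat, W_by_gas = (P₁V₁ − P₂V₂)/(γ−1).
W_by = (160000×0.0125 − 4469×0.161) / (2/5) = 3201 J.

W ≈ 3.20 kJ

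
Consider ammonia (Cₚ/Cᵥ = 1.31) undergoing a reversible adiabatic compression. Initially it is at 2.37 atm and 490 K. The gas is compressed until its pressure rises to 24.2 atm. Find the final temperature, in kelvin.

T₂ ≈ 849 K

Adiabatic: T₂/T₁ = (P₂/P₁)^((γ−1)/γ).
T₂ = 490 × (24.2/2.37)^(0.237) = 849.1 K.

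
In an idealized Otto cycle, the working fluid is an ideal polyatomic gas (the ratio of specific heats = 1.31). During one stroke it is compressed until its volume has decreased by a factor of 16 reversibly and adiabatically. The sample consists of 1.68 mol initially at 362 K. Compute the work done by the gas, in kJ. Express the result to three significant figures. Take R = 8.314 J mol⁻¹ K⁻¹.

W ≈ -22.2 kJ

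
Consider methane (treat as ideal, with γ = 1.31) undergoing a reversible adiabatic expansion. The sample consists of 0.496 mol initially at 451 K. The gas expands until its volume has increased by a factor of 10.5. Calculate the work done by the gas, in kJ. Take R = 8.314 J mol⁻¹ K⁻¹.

W ≈ 3.11 kJ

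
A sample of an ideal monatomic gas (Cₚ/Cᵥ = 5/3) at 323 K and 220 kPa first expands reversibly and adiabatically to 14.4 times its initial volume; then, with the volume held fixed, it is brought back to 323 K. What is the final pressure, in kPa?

P₃ ≈ 15.3 kPa

Adiabatic step (PV^γ = const): P₂ = 220×(1/14.4)^(5/3) = 2.581 kPa; T₂ = 323×(1/14.4)^(2/3) = 54.57 K.
Isochoric: P₃ = P₂(T₃/T₂) = 2.581 × (323/54.57) = 15.28 kPa.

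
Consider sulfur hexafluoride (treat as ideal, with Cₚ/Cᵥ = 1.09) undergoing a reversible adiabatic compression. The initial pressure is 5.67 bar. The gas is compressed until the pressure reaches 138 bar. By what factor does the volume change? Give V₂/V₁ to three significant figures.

From PV^γ = const, V₂/V₁ = (P₁/P₂)^(1/γ).
V₂/V₁ = (5.67/138)^(0.917) = 0.05348.

V₂/V₁ ≈ 0.0535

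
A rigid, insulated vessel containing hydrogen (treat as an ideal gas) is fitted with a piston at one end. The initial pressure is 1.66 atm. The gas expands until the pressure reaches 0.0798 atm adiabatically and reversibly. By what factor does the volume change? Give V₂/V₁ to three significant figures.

V₂/V₁ ≈ 8.74

From PV^γ = const, V₂/V₁ = (P₁/P₂)^(1/γ).
For a diatomic ideal gas γ = 7/5.
V₂/V₁ = (1.66/0.0798)^(5/7) = 8.74.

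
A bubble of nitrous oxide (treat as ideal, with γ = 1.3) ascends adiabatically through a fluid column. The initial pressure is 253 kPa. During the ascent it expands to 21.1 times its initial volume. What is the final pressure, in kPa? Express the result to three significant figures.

Adiabatic: P₁V₁^γ = P₂V₂^γ ⇒ P₂ = P₁ (V₁/V₂)^γ.
P₂ = 253 × (1/21.1)^(1.3) = 4.803 kPa.

P₂ ≈ 4.80 kPa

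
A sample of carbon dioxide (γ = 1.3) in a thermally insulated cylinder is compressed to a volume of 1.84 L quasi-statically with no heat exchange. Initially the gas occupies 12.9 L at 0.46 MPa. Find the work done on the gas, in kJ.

W ≈ 15.7 kJ

P₂ = P₁(V₁/V₂)^γ = 0.46×(12.9/1.84)^(1.3) = 5.784 MPa.
For a reversible adiabat, W_by_gas = (P₁V₁ − P₂V₂)/(γ−1).
W_by = (460000×0.0129 − 5.784×10^6×0.00184) / (0.3) = -15700 J.
W_on_gas = −W_by = 15700 J.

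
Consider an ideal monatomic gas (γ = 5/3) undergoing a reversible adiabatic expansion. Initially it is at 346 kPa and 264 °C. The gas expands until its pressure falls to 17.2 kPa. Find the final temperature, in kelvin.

Along an adiabat T P^((1−γ)/γ) is constant, so T₂ = T₁ (P₂/P₁)^((γ−1)/γ).
T₁ = 264 °C = 537.1 K.
T₂ = 537.1 × (17.2/346)^(2/5) = 161.7 K.

T₂ ≈ 162 K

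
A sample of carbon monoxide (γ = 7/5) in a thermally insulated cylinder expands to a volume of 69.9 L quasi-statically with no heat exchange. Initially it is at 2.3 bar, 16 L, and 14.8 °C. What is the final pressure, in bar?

P₂ ≈ 0.292 bar

Adiabatic: P₁V₁^γ = P₂V₂^γ ⇒ P₂ = P₁ (V₁/V₂)^γ.
P₂ = 2.3 × (16/69.9)^(7/5) = 0.2919 bar.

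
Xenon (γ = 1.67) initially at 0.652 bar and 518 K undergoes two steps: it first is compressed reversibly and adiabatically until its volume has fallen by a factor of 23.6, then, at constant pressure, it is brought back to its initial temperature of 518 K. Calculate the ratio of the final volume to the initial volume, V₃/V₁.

Adiabatic step: V₂/V₁ = 0.04237; T₂ = T₁·23.6^(0.67) = 4307 K.
Isobaric step: V₃/V₂ = T₃/T₂ = 518/4307.
V₃/V₁ = (V₂/V₁)(V₃/V₂) = 0.04237 × (518/4307) = 0.005096.

V₃/V₁ ≈ 0.00510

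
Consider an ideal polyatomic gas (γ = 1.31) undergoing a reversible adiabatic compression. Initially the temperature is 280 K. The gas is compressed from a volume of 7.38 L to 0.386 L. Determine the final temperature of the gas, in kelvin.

For a reversible adiabat TV^(γ−1) is constant, so T₂ = T₁ (V₁/V₂)^(γ−1).
T₂ = 280 × (7.38/0.386)^(0.31) = 698.9 K.

T₂ ≈ 699 K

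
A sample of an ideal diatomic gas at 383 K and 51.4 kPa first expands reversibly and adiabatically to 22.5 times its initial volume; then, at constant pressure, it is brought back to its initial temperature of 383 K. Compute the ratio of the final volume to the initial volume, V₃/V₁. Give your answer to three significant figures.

For a diatomic ideal gas γ = 7/5.
Adiabatic step: V₂/V₁ = 22.5; T₂ = T₁·(1/22.5)^(2/5) = 110.2 K.
Isobaric step: V₃/V₂ = T₃/T₂ = 383/110.2.
V₃/V₁ = (V₂/V₁)(V₃/V₂) = 22.5 × (383/110.2) = 78.17.

V₃/V₁ ≈ 78.2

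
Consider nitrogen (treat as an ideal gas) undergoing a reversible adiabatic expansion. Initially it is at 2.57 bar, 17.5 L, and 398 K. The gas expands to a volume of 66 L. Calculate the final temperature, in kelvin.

Adiabatic: T₁V₁^(γ−1) = T₂V₂^(γ−1) ⇒ T₂ = T₁ (V₁/V₂)^(γ−1).
γ = 7/5 for a diatomic ideal gas.
T₂ = 398 × (17.5/66)^(2/5) = 234 K.

T₂ ≈ 234 K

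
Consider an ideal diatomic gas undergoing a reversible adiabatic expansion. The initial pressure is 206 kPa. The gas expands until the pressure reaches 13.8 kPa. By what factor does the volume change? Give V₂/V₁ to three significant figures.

V₂/V₁ ≈ 6.90

From PV^γ = const, V₂/V₁ = (P₁/P₂)^(1/γ).
For a diatomic ideal gas γ = 7/5.
V₂/V₁ = (206/13.8)^(5/7) = 6.895.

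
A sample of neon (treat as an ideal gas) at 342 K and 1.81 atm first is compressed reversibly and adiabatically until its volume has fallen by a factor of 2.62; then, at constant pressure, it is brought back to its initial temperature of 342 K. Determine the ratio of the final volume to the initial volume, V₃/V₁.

V₃/V₁ ≈ 0.201

For a monatomic ideal gas γ = 5/3.
Adiabatic step: V₂/V₁ = 0.3817; T₂ = T₁·2.62^(2/3) = 650 K.
Isobaric step: V₃/V₂ = T₃/T₂ = 342/650.
V₃/V₁ = (V₂/V₁)(V₃/V₂) = 0.3817 × (342/650) = 0.2008.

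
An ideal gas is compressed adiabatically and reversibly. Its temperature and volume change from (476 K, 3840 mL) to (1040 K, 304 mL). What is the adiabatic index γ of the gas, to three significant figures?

TV^(γ−1) = const ⇒ γ − 1 = ln(T₂/T₁) / ln(V₁/V₂).
γ = 1 + ln(1040/476) / ln(3840/304) = 1.308.

γ ≈ 1.31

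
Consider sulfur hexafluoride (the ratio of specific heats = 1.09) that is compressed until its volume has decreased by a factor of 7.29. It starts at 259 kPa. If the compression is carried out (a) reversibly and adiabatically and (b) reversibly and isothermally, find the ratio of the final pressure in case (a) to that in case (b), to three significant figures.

P_adiabatic / P_isothermal ≈ 1.20

Isothermal: P_b = P₁(V₁/V₂) = 259×7.29.
Adiabatic: P_a = P₁(V₁/V₂)^γ = 259×7.29^(1.09).
P_a/P_b = (V₁/V₂)^(γ−1) = 7.29^(0.09) = 1.196.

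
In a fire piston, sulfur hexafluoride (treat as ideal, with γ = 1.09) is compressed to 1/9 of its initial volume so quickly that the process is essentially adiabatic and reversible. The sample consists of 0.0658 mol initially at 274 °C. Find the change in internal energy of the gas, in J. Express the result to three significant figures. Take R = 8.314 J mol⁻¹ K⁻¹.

Adiabatic: T₁V₁^(γ−1) = T₂V₂^(γ−1) ⇒ T₂ = T₁ (V₁/V₂)^(γ−1).
T₁ = 274 °C = 547.1 K.
T₂ = 547.1 × 9^(0.09) = 666.8 K.
Q = 0, so ΔU = W_on_gas = nCᵥΔT with Cᵥ = R/(γ−1) = 92.38 J/(mol·K).
ΔU = 0.0658 × 92.38 × (666.8 − 547.1) = 727.2 J.

ΔU ≈ 727 J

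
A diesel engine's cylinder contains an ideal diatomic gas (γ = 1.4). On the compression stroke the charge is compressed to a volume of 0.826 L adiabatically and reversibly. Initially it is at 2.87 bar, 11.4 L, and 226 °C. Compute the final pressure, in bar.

P₂ ≈ 113 bar

Adiabatic: P₁V₁^γ = P₂V₂^γ ⇒ P₂ = P₁ (V₁/V₂)^γ.
P₂ = 2.87 × (11.4/0.826)^(1.4) = 113.2 bar.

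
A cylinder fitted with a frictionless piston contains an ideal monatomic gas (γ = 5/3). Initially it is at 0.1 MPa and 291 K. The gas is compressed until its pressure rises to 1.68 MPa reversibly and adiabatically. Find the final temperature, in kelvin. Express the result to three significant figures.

Adiabatic: T₂/T₁ = (P₂/P₁)^((γ−1)/γ).
T₂ = 291 × (1.68/0.1)^(2/5) = 899.5 K.

T₂ ≈ 900 K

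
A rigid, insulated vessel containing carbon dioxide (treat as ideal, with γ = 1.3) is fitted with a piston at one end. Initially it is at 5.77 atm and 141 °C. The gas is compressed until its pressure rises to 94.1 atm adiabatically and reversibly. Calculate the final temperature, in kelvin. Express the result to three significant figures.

Adiabatic: T₂/T₁ = (P₂/P₁)^((γ−1)/γ).
T₁ = 141 °C = 414.1 K.
T₂ = 414.1 × (94.1/5.77)^(0.231) = 788.8 K.

T₂ ≈ 789 K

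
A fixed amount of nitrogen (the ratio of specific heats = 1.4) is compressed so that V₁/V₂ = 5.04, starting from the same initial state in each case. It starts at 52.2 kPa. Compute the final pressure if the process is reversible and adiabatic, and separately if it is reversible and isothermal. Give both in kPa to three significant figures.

Isothermal: P₂ = P₁(V₁/V₂) = 52.2×5.04 = 263.1 kPa.
Adiabatic: P₂ = P₁(V₁/V₂)^γ = 52.2×5.04^(1.4) = 502.4 kPa.

adiabatic: 502 kPa; isothermal: 263 kPa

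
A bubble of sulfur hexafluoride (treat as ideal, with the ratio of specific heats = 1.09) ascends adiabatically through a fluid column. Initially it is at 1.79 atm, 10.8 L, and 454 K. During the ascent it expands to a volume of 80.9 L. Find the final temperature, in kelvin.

T₂ ≈ 379 K

For a reversible adiabat TV^(γ−1) is constant, so T₂ = T₁ (V₁/V₂)^(γ−1).
T₂ = 454 × (10.8/80.9)^(0.09) = 378.7 K.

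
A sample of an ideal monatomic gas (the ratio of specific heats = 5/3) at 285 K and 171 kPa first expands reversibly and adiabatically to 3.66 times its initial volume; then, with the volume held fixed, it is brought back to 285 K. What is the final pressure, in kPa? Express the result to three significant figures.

P₃ ≈ 46.7 kPa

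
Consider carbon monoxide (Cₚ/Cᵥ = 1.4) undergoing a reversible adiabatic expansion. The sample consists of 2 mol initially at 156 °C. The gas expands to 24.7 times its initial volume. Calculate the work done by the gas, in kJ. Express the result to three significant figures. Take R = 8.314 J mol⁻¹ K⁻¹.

For a reversible adiabat TV^(γ−1) is constant, so T₂ = T₁ (V₁/V₂)^(γ−1).
T₁ = 156 °C = 429.1 K.
T₂ = 429.1 × (1/24.7)^(0.4) = 119 K.
Q = 0, so ΔU = W_on_gas = nCᵥΔT with Cᵥ = R/(γ−1) = 20.79 J/(mol·K).
ΔU = 2 × 20.79 × (119 − 429.1) = -12890 J.
Work done by the gas = −ΔU = 12890 J.

W ≈ 12.9 kJ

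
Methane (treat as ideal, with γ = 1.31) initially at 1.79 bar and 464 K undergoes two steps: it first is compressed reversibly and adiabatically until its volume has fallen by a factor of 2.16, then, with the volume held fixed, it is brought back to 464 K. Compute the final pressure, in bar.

Adiabatic step (PV^γ = const): P₂ = 1.79×2.16^(1.31) = 4.909 bar; T₂ = 464×2.16^(0.31) = 589.1 K.
Isochoric: P₃ = P₂(T₃/T₂) = 4.909 × (464/589.1) = 3.866 bar.

P₃ ≈ 3.87 bar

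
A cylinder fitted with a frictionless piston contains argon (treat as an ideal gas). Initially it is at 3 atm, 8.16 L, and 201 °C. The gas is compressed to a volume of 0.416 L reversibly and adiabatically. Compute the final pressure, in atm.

Adiabatic: P₁V₁^γ = P₂V₂^γ ⇒ P₂ = P₁ (V₁/V₂)^γ.
γ = 5/3 for a monatomic ideal gas.
P₂ = 3 × (8.16/0.416)^(5/3) = 428 atm.

P₂ ≈ 428 atm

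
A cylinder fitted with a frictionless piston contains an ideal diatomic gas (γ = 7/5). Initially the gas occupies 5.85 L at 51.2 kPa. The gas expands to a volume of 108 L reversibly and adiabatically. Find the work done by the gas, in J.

P₂ = P₁(V₁/V₂)^γ = 51.2×(5.85/108)^(7/5) = 0.864 kPa.
For a reversible adiabat, W_by_gas = (P₁V₁ − P₂V₂)/(γ−1).
W_by = (51200×0.00585 − 864×0.108) / (2/5) = 515.5 J.

W ≈ 516 J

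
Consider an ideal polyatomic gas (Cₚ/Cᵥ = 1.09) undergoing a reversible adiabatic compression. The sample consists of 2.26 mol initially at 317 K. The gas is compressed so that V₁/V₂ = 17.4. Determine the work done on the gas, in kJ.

W ≈ 19.4 kJ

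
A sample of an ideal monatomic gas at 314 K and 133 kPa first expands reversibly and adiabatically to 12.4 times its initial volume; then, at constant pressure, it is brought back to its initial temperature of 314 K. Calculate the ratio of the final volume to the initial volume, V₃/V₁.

V₃/V₁ ≈ 66.4

For a monatomic ideal gas γ = 5/3.
Adiabatic step: V₂/V₁ = 12.4; T₂ = T₁·(1/12.4)^(2/3) = 58.61 K.
Isobaric step: V₃/V₂ = T₃/T₂ = 314/58.61.
V₃/V₁ = (V₂/V₁)(V₃/V₂) = 12.4 × (314/58.61) = 66.43.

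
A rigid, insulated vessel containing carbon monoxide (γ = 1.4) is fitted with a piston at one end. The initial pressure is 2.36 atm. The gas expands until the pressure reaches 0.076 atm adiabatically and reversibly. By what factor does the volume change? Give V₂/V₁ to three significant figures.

V₂/V₁ ≈ 11.6

From PV^γ = const, V₂/V₁ = (P₁/P₂)^(1/γ).
V₂/V₁ = (2.36/0.076)^(0.714) = 11.64.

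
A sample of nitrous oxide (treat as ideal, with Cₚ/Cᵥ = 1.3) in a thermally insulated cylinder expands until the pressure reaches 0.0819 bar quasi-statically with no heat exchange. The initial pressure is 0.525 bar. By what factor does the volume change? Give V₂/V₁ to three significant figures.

From PV^γ = const, V₂/V₁ = (P₁/P₂)^(1/γ).
V₂/V₁ = (0.525/0.0819)^(0.769) = 4.175.

V₂/V₁ ≈ 4.18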